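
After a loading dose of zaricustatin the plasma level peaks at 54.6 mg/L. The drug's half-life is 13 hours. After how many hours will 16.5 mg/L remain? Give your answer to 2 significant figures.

22 hours

Fraction remaining = 16.5/54.6 ≈ 0.3022.
n = log₂(54.6/16.5) = ln(3.3091)/ln 2 ≈ 1.7264 half-lives.
t = n × t½ = 1.7264 × 13 ≈ 22.444 hours.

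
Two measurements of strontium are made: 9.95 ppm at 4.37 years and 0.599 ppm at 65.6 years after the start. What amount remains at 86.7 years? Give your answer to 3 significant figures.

0.227 ppm

Over Δt = 65.6 − 4.37 = 61.23 years, the level fell by a factor of 9.95/0.599 ≈ 16.611.
n = log₂(16.611) ≈ 4.0541 half-lives, so t½ = 61.23/4.0541 ≈ 15.103 years.
From t = 65.6 to t = 86.7: 0.599 × (1/2)^((86.7−65.6)/15.103) ≈ 0.22744 ppm.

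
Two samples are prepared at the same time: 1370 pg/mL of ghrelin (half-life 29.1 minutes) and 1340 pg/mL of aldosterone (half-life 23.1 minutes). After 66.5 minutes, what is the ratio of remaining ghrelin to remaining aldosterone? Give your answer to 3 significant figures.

1.54

ghrelin: 1370 × (1/2)^(66.5/29.1) = 1370 × (1/2)^2.2852 ≈ 281.06 pg/mL.
aldosterone: 1340 × (1/2)^(66.5/23.1) = 1340 × (1/2)^2.8788 ≈ 182.18 pg/mL.
Ratio ≈ 281.06 / 182.18 ≈ 1.5428.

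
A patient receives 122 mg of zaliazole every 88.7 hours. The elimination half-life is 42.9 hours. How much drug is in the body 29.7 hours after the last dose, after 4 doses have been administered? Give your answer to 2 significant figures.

The 4 doses were given 295.8, 207.1, 118.4, 29.7 hours ago.
Total = 122·(1/2)^(295.8/42.9) + 122·(1/2)^(207.1/42.9) + 122·(1/2)^(118.4/42.9) + 122·(1/2)^(29.7/42.9)
      = 1.025 + 4.2967 + 18.011 + 75.501 ≈ 98.834 mg.

99 mg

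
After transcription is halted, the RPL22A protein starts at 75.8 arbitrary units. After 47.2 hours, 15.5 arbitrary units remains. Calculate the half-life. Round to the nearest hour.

21 hours

A/A₀ = 15.5/75.8 ≈ 0.20449.
n = log₂(4.8903) ≈ 2.2899 half-lives elapsed in 47.2 hours.
t½ = 47.2/2.2899 ≈ 20.612 hours.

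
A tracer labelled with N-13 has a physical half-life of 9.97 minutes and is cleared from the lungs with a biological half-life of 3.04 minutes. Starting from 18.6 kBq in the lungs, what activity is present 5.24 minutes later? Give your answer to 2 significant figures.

1/t_eff = 1/t_phys + 1/t_biol = 1/9.97 + 1/3.04 = 0.42925 per minute.
t_eff = 9.97 × 3.04 / (9.97 + 3.04) ≈ 2.3297 minutes.
Remaining = 18.6 × (1/2)^(5.24/2.3297) = 18.6 × (1/2)^2.2493 ≈ 3.9122 kBq.

3.9 kBq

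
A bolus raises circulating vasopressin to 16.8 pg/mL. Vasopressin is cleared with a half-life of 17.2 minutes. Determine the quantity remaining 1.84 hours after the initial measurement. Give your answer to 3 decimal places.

Convert the elapsed time: 1.84 hours = 110.4 minutes.
Number of half-lives: n = 110.4/17.2 ≈ 6.4186.
Remaining = 16.8 × (1/2)^6.4186 = 16.8 × 0.01169 ≈ 0.19639 pg/mL.

0.196 pg/mL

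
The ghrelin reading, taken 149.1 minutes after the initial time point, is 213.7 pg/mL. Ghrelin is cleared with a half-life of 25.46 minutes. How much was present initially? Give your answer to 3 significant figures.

12400 pg/mL

Number of half-lives elapsed: n = 149.1/25.46 ≈ 5.8562.
A₀ = A × 2^n = 213.7 × 2^5.8562 = 213.7 × 57.93 ≈ 12380 pg/mL.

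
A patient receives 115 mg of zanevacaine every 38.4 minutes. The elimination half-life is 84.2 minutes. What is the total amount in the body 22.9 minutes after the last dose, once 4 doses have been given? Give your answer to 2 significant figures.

250 mg

The 4 doses were given 138.1, 99.7, 61.3, 22.9 minutes ago.
Total = 115·(1/2)^(138.1/84.2) + 115·(1/2)^(99.7/84.2) + 115·(1/2)^(61.3/84.2) + 115·(1/2)^(22.9/84.2)
      = 36.895 + 50.612 + 69.429 + 95.242 ≈ 252.18 mg.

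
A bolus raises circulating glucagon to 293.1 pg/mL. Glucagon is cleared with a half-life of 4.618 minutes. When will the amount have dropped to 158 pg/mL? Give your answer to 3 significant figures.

4.12 minutes

Fraction remaining = 158/293.1 ≈ 0.53907.
n = log₂(293.1/158) = ln(1.8551)/ln 2 ≈ 0.89147 half-lives.
t = n × t½ = 0.89147 × 4.618 ≈ 4.1168 minutes.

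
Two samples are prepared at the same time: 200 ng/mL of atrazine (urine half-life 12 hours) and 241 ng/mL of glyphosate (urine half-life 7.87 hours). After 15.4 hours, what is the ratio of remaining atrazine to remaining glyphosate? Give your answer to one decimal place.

atrazine: 200 × (1/2)^(15.4/12) = 200 × (1/2)^1.2833 ≈ 82.169 ng/mL.
glyphosate: 241 × (1/2)^(15.4/7.87) = 241 × (1/2)^1.9568 ≈ 62.081 ng/mL.
Ratio ≈ 82.169 / 62.081 ≈ 1.3236.

1.3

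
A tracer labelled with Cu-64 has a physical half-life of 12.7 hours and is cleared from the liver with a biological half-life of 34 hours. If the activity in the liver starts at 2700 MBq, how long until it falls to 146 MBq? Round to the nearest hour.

39 hours

1/t_eff = 1/t_phys + 1/t_biol = 1/12.7 + 1/34 = 0.10815 per hour.
t_eff = 12.7 × 34 / (12.7 + 34) ≈ 9.2463 hours.
n = log₂(2700/146) ≈ 4.2089; t = 4.2089 × 9.2463 ≈ 38.917 hours.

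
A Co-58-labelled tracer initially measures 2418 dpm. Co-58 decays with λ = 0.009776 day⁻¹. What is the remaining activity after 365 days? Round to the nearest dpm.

t½ = ln 2 / λ = 0.69315 / 0.009776 ≈ 70.903 days.
Number of half-lives: n = 365/70.903 ≈ 5.1479.
Remaining = 2418 × (1/2)^5.1479 = 2418 × 0.028205 ≈ 68.201 dpm.

68 dpm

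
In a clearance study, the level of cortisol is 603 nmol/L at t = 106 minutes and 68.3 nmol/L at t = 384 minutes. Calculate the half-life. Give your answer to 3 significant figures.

Over Δt = 384 − 106 = 278 minutes, the level fell by a factor of 603/68.3 ≈ 8.8287.
n = log₂(8.8287) ≈ 3.1422 half-lives, so t½ = 278/3.1422 ≈ 88.473 minutes.

88.5 minutes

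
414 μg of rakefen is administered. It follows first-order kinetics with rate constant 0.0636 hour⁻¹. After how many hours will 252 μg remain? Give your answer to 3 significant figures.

7.81 hours

t½ = ln 2 / λ = 0.69315 / 0.0636 ≈ 10.899 hours.
Fraction remaining = 252/414 ≈ 0.6087.
n = log₂(414/252) = ln(1.6429)/ln 2 ≈ 0.71621 half-lives.
t = n × t½ = 0.71621 × 10.899 ≈ 7.8056 hours.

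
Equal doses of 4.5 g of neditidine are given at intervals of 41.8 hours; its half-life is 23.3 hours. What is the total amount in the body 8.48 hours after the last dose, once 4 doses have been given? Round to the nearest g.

The 4 doses were given 133.88, 92.08, 50.28, 8.48 hours ago.
Total = 4.5·(1/2)^(133.88/23.3) + 4.5·(1/2)^(92.08/23.3) + 4.5·(1/2)^(50.28/23.3) + 4.5·(1/2)^(8.48/23.3)
      = 0.083853 + 0.29078 + 1.0083 + 3.4967 ≈ 4.8796 g.

5 g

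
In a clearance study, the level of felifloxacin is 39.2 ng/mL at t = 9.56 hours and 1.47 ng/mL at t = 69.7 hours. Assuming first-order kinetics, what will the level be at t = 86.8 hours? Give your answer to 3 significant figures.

0.578 ng/mL

Over Δt = 69.7 − 9.56 = 60.14 hours, the level fell by a factor of 39.2/1.47 ≈ 26.667.
n = log₂(26.667) ≈ 4.737 half-lives, so t½ = 60.14/4.737 ≈ 12.696 hours.
From t = 69.7 to t = 86.8: 1.47 × (1/2)^((86.8−69.7)/12.696) ≈ 0.57791 ng/mL.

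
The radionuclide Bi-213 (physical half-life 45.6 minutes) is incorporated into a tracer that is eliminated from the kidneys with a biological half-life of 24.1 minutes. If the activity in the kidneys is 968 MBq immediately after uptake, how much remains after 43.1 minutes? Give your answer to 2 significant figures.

150 MBq

1/t_eff = 1/t_phys + 1/t_biol = 1/45.6 + 1/24.1 = 0.063424 per minute.
t_eff = 45.6 × 24.1 / (45.6 + 24.1) ≈ 15.767 minutes.
Remaining = 968 × (1/2)^(43.1/15.767) = 968 × (1/2)^2.7336 ≈ 145.54 MBq.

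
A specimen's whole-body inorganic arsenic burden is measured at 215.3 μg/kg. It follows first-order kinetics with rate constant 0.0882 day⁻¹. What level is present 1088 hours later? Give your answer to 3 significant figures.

3.95 μg/kg

t½ = ln 2 / λ = 0.69315 / 0.0882 ≈ 7.8588 days.
Convert the elapsed time: 1088 hours = 45.3333 days.
Number of half-lives: n = 45.3333/7.8588 ≈ 5.7685.
Remaining = 215.3 × (1/2)^5.7685 = 215.3 × 0.018345 ≈ 3.9497 μg/kg.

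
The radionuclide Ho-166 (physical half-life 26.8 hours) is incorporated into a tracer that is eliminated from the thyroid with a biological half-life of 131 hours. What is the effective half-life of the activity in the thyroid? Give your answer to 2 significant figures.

1/t_eff = 1/t_phys + 1/t_biol = 1/26.8 + 1/131 = 0.044947 per hour.
t_eff = 26.8 × 131 / (26.8 + 131) ≈ 22.248 hours.

22 hours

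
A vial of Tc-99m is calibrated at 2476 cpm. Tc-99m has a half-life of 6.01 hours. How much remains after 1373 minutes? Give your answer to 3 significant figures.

Convert the elapsed time: 1373 minutes = 22.8833 hours.
Number of half-lives: n = 22.8833/6.01 ≈ 3.8075.
Remaining = 2476 × (1/2)^3.8075 = 2476 × 0.071419 ≈ 176.83 cpm.

177 cpm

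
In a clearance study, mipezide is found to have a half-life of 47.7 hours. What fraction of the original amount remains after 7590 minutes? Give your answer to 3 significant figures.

7590 minutes = 126.5 hours.
n = 126.5/47.7 ≈ 2.652 half-lives.
Fraction remaining = (1/2)^2.652 ≈ 0.1591.

0.159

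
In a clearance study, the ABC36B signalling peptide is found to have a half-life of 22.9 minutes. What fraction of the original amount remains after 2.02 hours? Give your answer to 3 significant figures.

0.0255

2.02 hours = 121.2 minutes.
n = 121.2/22.9 ≈ 5.2926 half-lives.
Fraction remaining = (1/2)^5.2926 ≈ 0.025514.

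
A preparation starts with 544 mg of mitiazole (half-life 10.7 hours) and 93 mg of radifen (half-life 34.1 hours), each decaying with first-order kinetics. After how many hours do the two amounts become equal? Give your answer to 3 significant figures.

Set 544·(1/2)^(t/10.7) = 93·(1/2)^(t/34.1).
Taking log₂: log₂(544/93) = t·(1/10.7 − 1/34.1).
log₂(5.8495) = 2.5483; 1/10.7 − 1/34.1 = 0.064132.
t = 2.5483 / 0.064132 ≈ 39.735 hours.

39.7 hours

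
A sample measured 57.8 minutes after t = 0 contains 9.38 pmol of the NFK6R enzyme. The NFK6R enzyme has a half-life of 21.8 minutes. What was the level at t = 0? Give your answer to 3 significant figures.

58.9 pmol

Number of half-lives elapsed: n = 57.8/21.8 ≈ 2.6514.
A₀ = A × 2^n = 9.38 × 2^2.6514 = 9.38 × 6.2827 ≈ 58.931 pmol.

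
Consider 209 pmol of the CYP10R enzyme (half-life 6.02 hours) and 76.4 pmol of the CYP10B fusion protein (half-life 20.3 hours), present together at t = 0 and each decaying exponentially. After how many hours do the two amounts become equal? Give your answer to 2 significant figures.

12 hours

Set 209·(1/2)^(t/6.02) = 76.4·(1/2)^(t/20.3).
Taking log₂: log₂(209/76.4) = t·(1/6.02 − 1/20.3).
log₂(2.7356) = 1.4519; 1/6.02 − 1/20.3 = 0.11685.
t = 1.4519 / 0.11685 ≈ 12.425 hours.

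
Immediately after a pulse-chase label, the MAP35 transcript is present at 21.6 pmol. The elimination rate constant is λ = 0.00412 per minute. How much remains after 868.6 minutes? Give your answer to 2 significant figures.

t½ = ln 2 / λ = 0.69315 / 0.00412 ≈ 168.24 minutes.
Number of half-lives: n = 868.6/168.24 ≈ 5.1629.
Remaining = 21.6 × (1/2)^5.1629 = 21.6 × 0.027914 ≈ 0.60294 pmol.

0.60 pmol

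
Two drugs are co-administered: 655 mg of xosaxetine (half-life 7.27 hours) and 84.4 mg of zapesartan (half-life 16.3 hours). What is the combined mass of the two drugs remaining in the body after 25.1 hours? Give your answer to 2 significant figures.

89 mg

xosaxetine: 655 × (1/2)^(25.1/7.27) = 655 × (1/2)^3.4525 ≈ 59.83 mg.
zapesartan: 84.4 × (1/2)^(25.1/16.3) = 84.4 × (1/2)^1.5399 ≈ 29.026 mg.
Total = 59.83 + 29.026 ≈ 88.857 mg.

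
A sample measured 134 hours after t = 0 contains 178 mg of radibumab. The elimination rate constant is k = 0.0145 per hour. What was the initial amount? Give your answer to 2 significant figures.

t½ = ln 2 / k = 0.69315 / 0.0145 ≈ 47.803 hours.
Number of half-lives elapsed: n = 134/47.803 ≈ 2.8032.
A₀ = A × 2^n = 178 × 2^2.8032 = 178 × 6.9797 ≈ 1242.4 mg.

1200 mg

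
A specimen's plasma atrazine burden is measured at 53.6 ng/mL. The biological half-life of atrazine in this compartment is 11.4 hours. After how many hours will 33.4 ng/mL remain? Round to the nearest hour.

8 hours

Fraction remaining = 33.4/53.6 ≈ 0.62313.
n = log₂(53.6/33.4) = ln(1.6048)/ln 2 ≈ 0.68238 half-lives.
t = n × t½ = 0.68238 × 11.4 ≈ 7.7792 hours.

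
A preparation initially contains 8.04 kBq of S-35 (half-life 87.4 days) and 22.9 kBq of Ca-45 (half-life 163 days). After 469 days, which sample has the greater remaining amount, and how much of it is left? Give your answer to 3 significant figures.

S-35: 8.04 × (1/2)^5.3661 ≈ 0.19493 kBq.
Ca-45: 22.9 × (1/2)^2.8773 ≈ 3.1166 kBq.
Ca-45 has more remaining, at ≈ 3.1166 kBq.

Ca-45, 3.12 kBq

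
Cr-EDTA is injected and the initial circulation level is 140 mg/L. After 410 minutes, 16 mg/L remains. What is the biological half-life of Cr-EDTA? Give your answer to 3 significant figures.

A/A₀ = 16/140 ≈ 0.11429.
n = log₂(8.75) ≈ 3.1293 half-lives elapsed in 410 minutes.
t½ = 410/3.1293 ≈ 131.02 minutes.

131 minutes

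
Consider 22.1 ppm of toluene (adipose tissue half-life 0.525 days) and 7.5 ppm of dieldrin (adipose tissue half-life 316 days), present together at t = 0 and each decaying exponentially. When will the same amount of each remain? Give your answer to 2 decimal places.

Set 22.1·(1/2)^(t/0.525) = 7.5·(1/2)^(t/316).
Taking log₂: log₂(22.1/7.5) = t·(1/0.525 − 1/316).
log₂(2.9467) = 1.5591; 1/0.525 − 1/316 = 1.9016.
t = 1.5591 / 1.9016 ≈ 0.81988 days.

0.82 days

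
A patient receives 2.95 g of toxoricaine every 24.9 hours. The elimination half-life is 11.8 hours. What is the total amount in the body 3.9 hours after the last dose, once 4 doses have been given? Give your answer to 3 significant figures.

3.04 g

The 4 doses were given 78.6, 53.7, 28.8, 3.9 hours ago.
Total = 2.95·(1/2)^(78.6/11.8) + 2.95·(1/2)^(53.7/11.8) + 2.95·(1/2)^(28.8/11.8) + 2.95·(1/2)^(3.9/11.8)
      = 0.029151 + 0.12586 + 0.54338 + 2.346 ≈ 3.0444 g.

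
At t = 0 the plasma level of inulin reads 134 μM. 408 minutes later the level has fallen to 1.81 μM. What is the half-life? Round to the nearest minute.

66 minutes

A/A₀ = 1.81/134 ≈ 0.013507.
n = log₂(74.033) ≈ 6.2101 half-lives elapsed in 408 minutes.
t½ = 408/6.2101 ≈ 65.699 minutes.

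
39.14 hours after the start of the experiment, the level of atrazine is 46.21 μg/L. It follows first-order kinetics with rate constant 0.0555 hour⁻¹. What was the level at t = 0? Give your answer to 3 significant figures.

t½ = ln 2 / k = 0.69315 / 0.0555 ≈ 12.489 hours.
Number of half-lives elapsed: n = 39.14/12.489 ≈ 3.1339.
A₀ = A × 2^n = 46.21 × 2^3.1339 = 46.21 × 8.7782 ≈ 405.64 μg/L.

406 μg/L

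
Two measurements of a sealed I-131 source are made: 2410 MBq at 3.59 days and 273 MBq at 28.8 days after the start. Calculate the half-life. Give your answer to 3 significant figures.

Over Δt = 28.8 − 3.59 = 25.21 days, the level fell by a factor of 2410/273 ≈ 8.8278.
n = log₂(8.8278) ≈ 3.1421 half-lives, so t½ = 25.21/3.1421 ≈ 8.0234 days.

8.02 days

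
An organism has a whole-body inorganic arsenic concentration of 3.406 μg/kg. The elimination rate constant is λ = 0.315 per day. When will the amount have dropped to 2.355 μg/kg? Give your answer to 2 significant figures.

1.2 days

t½ = ln 2 / λ = 0.69315 / 0.315 ≈ 2.2005 days.
Fraction remaining = 2.355/3.406 ≈ 0.69143.
n = log₂(3.406/2.355) = ln(1.4463)/ln 2 ≈ 0.53235 half-lives.
t = n × t½ = 0.53235 × 2.2005 ≈ 1.1714 days.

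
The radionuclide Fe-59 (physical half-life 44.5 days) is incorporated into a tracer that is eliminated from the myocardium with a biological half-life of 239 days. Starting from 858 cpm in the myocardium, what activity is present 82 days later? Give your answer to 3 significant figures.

1/t_eff = 1/t_phys + 1/t_biol = 1/44.5 + 1/239 = 0.026656 per day.
t_eff = 44.5 × 239 / (44.5 + 239) ≈ 37.515 days.
Remaining = 858 × (1/2)^(82/37.515) = 858 × (1/2)^2.1858 ≈ 188.58 cpm.

189 cpm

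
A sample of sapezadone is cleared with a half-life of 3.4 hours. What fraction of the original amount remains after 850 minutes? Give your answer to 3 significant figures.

850 minutes = 14.1667 hours.
n = 14.1667/3.4 ≈ 4.1667 half-lives.
Fraction remaining = (1/2)^4.1667 ≈ 0.055681.

0.0557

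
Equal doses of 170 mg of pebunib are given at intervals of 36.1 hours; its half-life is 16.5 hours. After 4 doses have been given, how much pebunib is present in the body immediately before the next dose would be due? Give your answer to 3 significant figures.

47.7 mg

The 4 doses were given 144.4, 108.3, 72.2, 36.1 hours ago.
Total = 170·(1/2)^(144.4/16.5) + 170·(1/2)^(108.3/16.5) + 170·(1/2)^(72.2/16.5) + 170·(1/2)^(36.1/16.5)
      = 0.39444 + 1.7972 + 8.1887 + 37.311 ≈ 47.691 mg.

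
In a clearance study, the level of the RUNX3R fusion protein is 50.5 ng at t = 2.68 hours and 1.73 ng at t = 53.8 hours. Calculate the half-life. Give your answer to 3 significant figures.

Over Δt = 53.8 − 2.68 = 51.12 hours, the level fell by a factor of 50.5/1.73 ≈ 29.191.
n = log₂(29.191) ≈ 4.8674 half-lives, so t½ = 51.12/4.8674 ≈ 10.502 hours.

10.5 hours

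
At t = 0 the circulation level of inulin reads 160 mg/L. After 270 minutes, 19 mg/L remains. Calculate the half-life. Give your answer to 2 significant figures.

88 minutes

A/A₀ = 19/160 ≈ 0.11875.
n = log₂(8.4211) ≈ 3.074 half-lives elapsed in 270 minutes.
t½ = 270/3.074 ≈ 87.833 minutes.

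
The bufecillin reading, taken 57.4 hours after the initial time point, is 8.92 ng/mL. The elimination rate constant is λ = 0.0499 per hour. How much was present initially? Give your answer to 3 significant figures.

156 ng/mL

t½ = ln 2 / λ = 0.69315 / 0.0499 ≈ 13.891 hours.
Number of half-lives elapsed: n = 57.4/13.891 ≈ 4.1323.
A₀ = A × 2^n = 8.92 × 2^4.1323 = 8.92 × 17.536 ≈ 156.42 ng/mL.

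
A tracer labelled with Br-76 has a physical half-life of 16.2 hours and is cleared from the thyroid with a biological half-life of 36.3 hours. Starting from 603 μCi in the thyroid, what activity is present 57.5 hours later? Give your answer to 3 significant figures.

17.2 μCi

1/t_eff = 1/t_phys + 1/t_biol = 1/16.2 + 1/36.3 = 0.089277 per hour.
t_eff = 16.2 × 36.3 / (16.2 + 36.3) ≈ 11.201 hours.
Remaining = 603 × (1/2)^(57.5/11.201) = 603 × (1/2)^5.1334 ≈ 17.179 μCi.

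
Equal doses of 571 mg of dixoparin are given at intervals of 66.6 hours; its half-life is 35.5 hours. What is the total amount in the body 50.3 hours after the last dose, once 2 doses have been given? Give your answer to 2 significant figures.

The 2 doses were given 116.9, 50.3 hours ago.
Total = 571·(1/2)^(116.9/35.5) + 571·(1/2)^(50.3/35.5)
      = 58.258 + 213.85 ≈ 272.11 mg.

270 mg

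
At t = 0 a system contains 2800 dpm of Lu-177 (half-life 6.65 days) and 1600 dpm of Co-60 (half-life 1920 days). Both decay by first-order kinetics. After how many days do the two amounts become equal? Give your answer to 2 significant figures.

5.4 days

Set 2800·(1/2)^(t/6.65) = 1600·(1/2)^(t/1920).
Taking log₂: log₂(2800/1600) = t·(1/6.65 − 1/1920).
log₂(1.75) = 0.80735; 1/6.65 − 1/1920 = 0.14986.
t = 0.80735 / 0.14986 ≈ 5.3876 days.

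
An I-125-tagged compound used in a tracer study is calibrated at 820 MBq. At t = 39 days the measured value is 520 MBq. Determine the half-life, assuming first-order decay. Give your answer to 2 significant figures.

A/A₀ = 520/820 ≈ 0.63415.
n = log₂(1.5769) ≈ 0.65711 half-lives elapsed in 39 days.
t½ = 39/0.65711 ≈ 59.351 days.

59 days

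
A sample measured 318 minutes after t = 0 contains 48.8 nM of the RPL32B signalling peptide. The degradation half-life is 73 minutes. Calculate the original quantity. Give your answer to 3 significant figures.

Number of half-lives elapsed: n = 318/73 ≈ 4.3562.
A₀ = A × 2^n = 48.8 × 2^4.3562 = 48.8 × 20.48 ≈ 999.44 nM.

999 nM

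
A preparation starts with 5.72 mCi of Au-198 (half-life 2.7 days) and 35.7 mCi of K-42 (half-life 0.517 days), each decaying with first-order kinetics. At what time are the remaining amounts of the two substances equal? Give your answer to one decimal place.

Set 5.72·(1/2)^(t/2.7) = 35.7·(1/2)^(t/0.517).
Taking log₂: log₂(5.72/35.7) = t·(1/2.7 − 1/0.517).
log₂(0.16022) = -2.6418; 1/2.7 − 1/0.517 = -1.5639.
t = -2.6418 / -1.5639 ≈ 1.6893 days.

1.7 days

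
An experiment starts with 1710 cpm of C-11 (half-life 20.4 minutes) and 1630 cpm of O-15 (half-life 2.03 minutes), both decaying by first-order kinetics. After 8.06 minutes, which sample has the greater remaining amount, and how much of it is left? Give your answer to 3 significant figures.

C-11: 1710 × (1/2)^0.3951 ≈ 1300.3 cpm.
O-15: 1630 × (1/2)^3.9704 ≈ 103.98 cpm.
C-11 has more remaining, at ≈ 1300.3 cpm.

C-11, 1300 cpm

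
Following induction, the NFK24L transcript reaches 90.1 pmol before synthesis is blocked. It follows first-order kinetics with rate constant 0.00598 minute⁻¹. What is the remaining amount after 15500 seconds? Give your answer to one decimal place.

t½ = ln 2 / k = 0.69315 / 0.00598 ≈ 115.91 minutes.
Convert the elapsed time: 15500 seconds = 258.333 minutes.
Number of half-lives: n = 258.333/115.91 ≈ 2.2287.
Remaining = 90.1 × (1/2)^2.2287 = 90.1 × 0.21335 ≈ 19.223 pmol.

19.2 pmol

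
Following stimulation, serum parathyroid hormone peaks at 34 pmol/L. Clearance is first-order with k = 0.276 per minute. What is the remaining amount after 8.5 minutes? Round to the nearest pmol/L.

t½ = ln 2 / k = 0.69315 / 0.276 ≈ 2.5114 minutes.
Number of half-lives: n = 8.5/2.5114 ≈ 3.3846.
Remaining = 34 × (1/2)^3.3846 = 34 × 0.095751 ≈ 3.2555 pmol/L.

3 pmol/L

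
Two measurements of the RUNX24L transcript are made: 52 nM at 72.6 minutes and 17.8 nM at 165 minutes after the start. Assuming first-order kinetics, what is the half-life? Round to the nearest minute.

60 minutes

Over Δt = 165 − 72.6 = 92.4 minutes, the level fell by a factor of 52/17.8 ≈ 2.9213.
n = log₂(2.9213) ≈ 1.5466 half-lives, so t½ = 92.4/1.5466 ≈ 59.743 minutes.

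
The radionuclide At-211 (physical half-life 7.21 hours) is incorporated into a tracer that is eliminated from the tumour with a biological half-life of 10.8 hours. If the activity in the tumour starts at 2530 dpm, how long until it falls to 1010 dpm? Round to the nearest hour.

1/t_eff = 1/t_phys + 1/t_biol = 1/7.21 + 1/10.8 = 0.23129 per hour.
t_eff = 7.21 × 10.8 / (7.21 + 10.8) ≈ 4.3236 hours.
n = log₂(2530/1010) ≈ 1.3248; t = 1.3248 × 4.3236 ≈ 5.7278 hours.

6 hours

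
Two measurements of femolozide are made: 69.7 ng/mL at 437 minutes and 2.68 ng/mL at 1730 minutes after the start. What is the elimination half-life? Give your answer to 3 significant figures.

275 minutes

Over Δt = 1730 − 437 = 1293 minutes, the level fell by a factor of 69.7/2.68 ≈ 26.007.
n = log₂(26.007) ≈ 4.7009 half-lives, so t½ = 1293/4.7009 ≈ 275.06 minutes.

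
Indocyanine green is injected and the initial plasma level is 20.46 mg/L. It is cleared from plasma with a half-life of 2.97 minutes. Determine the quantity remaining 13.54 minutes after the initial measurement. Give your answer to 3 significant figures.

0.868 mg/L

Number of half-lives: n = 13.54/2.97 ≈ 4.5589.
Remaining = 20.46 × (1/2)^4.5589 = 20.46 × 0.042426 ≈ 0.86803 mg/L.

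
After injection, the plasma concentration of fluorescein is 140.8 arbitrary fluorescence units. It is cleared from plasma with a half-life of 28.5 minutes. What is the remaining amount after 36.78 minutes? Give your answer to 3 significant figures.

Number of half-lives: n = 36.78/28.5 ≈ 1.2905.
Remaining = 140.8 × (1/2)^1.2905 = 140.8 × 0.4088 ≈ 57.559 arbitrary fluorescence units.

57.6 arbitrary fluorescence units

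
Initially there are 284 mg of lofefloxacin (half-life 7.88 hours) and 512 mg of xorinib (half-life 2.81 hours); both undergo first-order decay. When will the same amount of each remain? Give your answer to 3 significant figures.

Set 284·(1/2)^(t/7.88) = 512·(1/2)^(t/2.81).
Taking log₂: log₂(284/512) = t·(1/7.88 − 1/2.81).
log₂(0.55469) = -0.85025; 1/7.88 − 1/2.81 = -0.22897.
t = -0.85025 / -0.22897 ≈ 3.7134 hours.

3.71 hours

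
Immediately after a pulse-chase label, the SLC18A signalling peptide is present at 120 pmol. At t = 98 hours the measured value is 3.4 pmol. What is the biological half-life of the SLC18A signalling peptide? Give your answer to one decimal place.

19.1 hours

A/A₀ = 3.4/120 ≈ 0.028333.
n = log₂(35.294) ≈ 5.1414 half-lives elapsed in 98 hours.
t½ = 98/5.1414 ≈ 19.061 hours.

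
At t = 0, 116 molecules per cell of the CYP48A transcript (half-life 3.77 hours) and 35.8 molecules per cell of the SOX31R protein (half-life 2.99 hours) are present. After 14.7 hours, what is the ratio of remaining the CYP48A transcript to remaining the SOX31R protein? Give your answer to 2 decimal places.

6.56

CYP48A transcript: 116 × (1/2)^(14.7/3.77) = 116 × (1/2)^3.8992 ≈ 7.7746 molecules per cell.
SOX31R protein: 35.8 × (1/2)^(14.7/2.99) = 35.8 × (1/2)^4.9164 ≈ 1.1855 molecules per cell.
Ratio ≈ 7.7746 / 1.1855 ≈ 6.5581.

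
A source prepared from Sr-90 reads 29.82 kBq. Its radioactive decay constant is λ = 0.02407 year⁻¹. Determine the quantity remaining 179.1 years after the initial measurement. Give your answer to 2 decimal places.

0.40 kBq

t½ = ln 2 / λ = 0.69315 / 0.02407 ≈ 28.797 years.
Number of half-lives: n = 179.1/28.797 ≈ 6.2194.
Remaining = 29.82 × (1/2)^6.2194 = 29.82 × 0.013421 ≈ 0.40021 kBq.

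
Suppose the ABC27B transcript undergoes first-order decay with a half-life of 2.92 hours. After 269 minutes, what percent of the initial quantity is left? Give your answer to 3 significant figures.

269 minutes = 4.48333 hours.
n = 4.48333/2.92 ≈ 1.5354 half-lives.
Fraction remaining = (1/2)^1.5354 ≈ 0.34499, i.e. 34.499%.

34.5%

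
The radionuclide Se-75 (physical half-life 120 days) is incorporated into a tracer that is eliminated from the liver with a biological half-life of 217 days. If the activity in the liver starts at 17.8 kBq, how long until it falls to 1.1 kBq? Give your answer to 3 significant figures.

310 days

1/t_eff = 1/t_phys + 1/t_biol = 1/120 + 1/217 = 0.012942 per day.
t_eff = 120 × 217 / (120 + 217) ≈ 77.27 days.
n = log₂(17.8/1.1) ≈ 4.0163; t = 4.0163 × 77.27 ≈ 310.34 days.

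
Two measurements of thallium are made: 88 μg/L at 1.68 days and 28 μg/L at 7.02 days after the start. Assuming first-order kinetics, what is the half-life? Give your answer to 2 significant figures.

3.2 days

Over Δt = 7.02 − 1.68 = 5.34 days, the level fell by a factor of 88/28 ≈ 3.1429.
n = log₂(3.1429) ≈ 1.6521 half-lives, so t½ = 5.34/1.6521 ≈ 3.2323 days.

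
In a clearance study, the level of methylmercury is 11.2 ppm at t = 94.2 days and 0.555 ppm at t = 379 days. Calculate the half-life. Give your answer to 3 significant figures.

65.7 days

Over Δt = 379 − 94.2 = 284.8 days, the level fell by a factor of 11.2/0.555 ≈ 20.18.
n = log₂(20.18) ≈ 4.3349 half-lives, so t½ = 284.8/4.3349 ≈ 65.7 days.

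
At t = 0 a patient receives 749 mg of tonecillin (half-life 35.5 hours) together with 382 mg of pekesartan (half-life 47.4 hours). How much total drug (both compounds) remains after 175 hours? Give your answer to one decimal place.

54.1 mg

tonecillin: 749 × (1/2)^(175/35.5) = 749 × (1/2)^4.9296 ≈ 24.577 mg.
pekesartan: 382 × (1/2)^(175/47.4) = 382 × (1/2)^3.692 ≈ 29.557 mg.
Total = 24.577 + 29.557 ≈ 54.134 mg.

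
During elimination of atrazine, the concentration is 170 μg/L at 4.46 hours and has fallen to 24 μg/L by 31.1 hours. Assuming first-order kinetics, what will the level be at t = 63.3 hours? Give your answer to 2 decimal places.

Over Δt = 31.1 − 4.46 = 26.64 hours, the level fell by a factor of 170/24 ≈ 7.0833.
n = log₂(7.0833) ≈ 2.8244 half-lives, so t½ = 26.64/2.8244 ≈ 9.432 hours.
From t = 31.1 to t = 63.3: 24 × (1/2)^((63.3−31.1)/9.432) ≈ 2.2518 μg/L.

2.25 μg/L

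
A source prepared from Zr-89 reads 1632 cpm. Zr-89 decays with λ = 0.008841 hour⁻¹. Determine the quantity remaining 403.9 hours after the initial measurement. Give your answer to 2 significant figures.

46 cpm

t½ = ln 2 / λ = 0.69315 / 0.008841 ≈ 78.401 hours.
Number of half-lives: n = 403.9/78.401 ≈ 5.1517.
Remaining = 1632 × (1/2)^5.1517 = 1632 × 0.028131 ≈ 45.91 cpm.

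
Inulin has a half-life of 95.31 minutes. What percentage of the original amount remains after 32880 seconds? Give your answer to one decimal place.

1.9%

32880 seconds = 548 minutes.
n = 548/95.31 ≈ 5.7497 half-lives.
Fraction remaining = (1/2)^5.7497 ≈ 0.018586, i.e. 1.8586%.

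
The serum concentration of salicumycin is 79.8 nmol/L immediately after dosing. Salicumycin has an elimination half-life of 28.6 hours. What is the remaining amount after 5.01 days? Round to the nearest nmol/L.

Convert the elapsed time: 5.01 days = 120.24 hours.
Number of half-lives: n = 120.24/28.6 ≈ 4.2042.
Remaining = 79.8 × (1/2)^4.2042 = 79.8 × 0.054251 ≈ 4.3293 nmol/L.

4 nmol/L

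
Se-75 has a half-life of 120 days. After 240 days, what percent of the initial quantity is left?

n = 240/120 ≈ 2 half-lives.
Fraction remaining = (1/2)^2 ≈ 0.25, i.e. 25%.

25%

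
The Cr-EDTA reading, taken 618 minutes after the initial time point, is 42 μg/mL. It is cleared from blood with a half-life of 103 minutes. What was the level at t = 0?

2688 μg/mL

Number of half-lives elapsed: n = 618/103 ≈ 6.
A₀ = A × 2^n = 42 × 2^6 = 42 × 64 ≈ 2688 μg/mL.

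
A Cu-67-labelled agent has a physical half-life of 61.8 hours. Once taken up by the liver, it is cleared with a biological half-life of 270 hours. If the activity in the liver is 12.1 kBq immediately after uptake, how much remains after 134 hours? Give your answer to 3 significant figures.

1/t_eff = 1/t_phys + 1/t_biol = 1/61.8 + 1/270 = 0.019885 per hour.
t_eff = 61.8 × 270 / (61.8 + 270) ≈ 50.289 hours.
Remaining = 12.1 × (1/2)^(134/50.289) = 12.1 × (1/2)^2.6646 ≈ 1.9084 kBq.

1.91 kBq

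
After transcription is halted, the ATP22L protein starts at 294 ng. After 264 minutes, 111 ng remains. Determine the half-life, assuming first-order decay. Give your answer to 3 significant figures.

A/A₀ = 111/294 ≈ 0.37755.
n = log₂(2.6486) ≈ 1.4053 half-lives elapsed in 264 minutes.
t½ = 264/1.4053 ≈ 187.87 minutes.

188 minutes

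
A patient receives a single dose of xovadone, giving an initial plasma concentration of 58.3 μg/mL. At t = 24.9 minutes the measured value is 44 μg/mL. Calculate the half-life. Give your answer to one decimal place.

A/A₀ = 44/58.3 ≈ 0.75472.
n = log₂(1.325) ≈ 0.40599 half-lives elapsed in 24.9 minutes.
t½ = 24.9/0.40599 ≈ 61.331 minutes.

61.3 minutes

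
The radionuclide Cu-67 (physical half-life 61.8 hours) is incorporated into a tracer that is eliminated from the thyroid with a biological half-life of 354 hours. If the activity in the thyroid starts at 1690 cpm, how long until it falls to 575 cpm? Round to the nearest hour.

1/t_eff = 1/t_phys + 1/t_biol = 1/61.8 + 1/354 = 0.019006 per hour.
t_eff = 61.8 × 354 / (61.8 + 354) ≈ 52.615 hours.
n = log₂(1690/575) ≈ 1.5554; t = 1.5554 × 52.615 ≈ 81.836 hours.

82 hours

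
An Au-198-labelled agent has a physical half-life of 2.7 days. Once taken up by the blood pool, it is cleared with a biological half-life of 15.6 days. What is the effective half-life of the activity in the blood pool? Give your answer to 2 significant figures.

2.3 days

1/t_eff = 1/t_phys + 1/t_biol = 1/2.7 + 1/15.6 = 0.43447 per day.
t_eff = 2.7 × 15.6 / (2.7 + 15.6) ≈ 2.3016 days.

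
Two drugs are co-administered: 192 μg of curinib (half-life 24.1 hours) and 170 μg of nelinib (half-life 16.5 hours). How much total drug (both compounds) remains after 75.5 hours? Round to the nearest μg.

curinib: 192 × (1/2)^(75.5/24.1) = 192 × (1/2)^3.1328 ≈ 21.89 μg.
nelinib: 170 × (1/2)^(75.5/16.5) = 170 × (1/2)^4.5758 ≈ 7.1287 μg.
Total = 21.89 + 7.1287 ≈ 29.018 μg.

29 μg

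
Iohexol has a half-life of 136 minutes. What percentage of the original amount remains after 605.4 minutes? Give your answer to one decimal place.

4.6%

n = 605.4/136 ≈ 4.4515 half-lives.
Fraction remaining = (1/2)^4.4515 ≈ 0.045706, i.e. 4.5706%.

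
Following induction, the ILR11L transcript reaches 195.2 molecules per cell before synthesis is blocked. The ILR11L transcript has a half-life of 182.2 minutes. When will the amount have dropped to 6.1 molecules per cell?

6.1/195.2 = 1/32, so 5 half-lives have elapsed.
t = 5 × 182.2 = 911 minutes.

911 minutes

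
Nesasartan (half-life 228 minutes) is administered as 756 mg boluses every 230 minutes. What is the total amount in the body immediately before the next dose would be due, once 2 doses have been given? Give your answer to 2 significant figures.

The 2 doses were given 460, 230 minutes ago.
Total = 756·(1/2)^(460/228) + 756·(1/2)^(230/228)
      = 186.72 + 375.71 ≈ 562.42 mg.

560 mg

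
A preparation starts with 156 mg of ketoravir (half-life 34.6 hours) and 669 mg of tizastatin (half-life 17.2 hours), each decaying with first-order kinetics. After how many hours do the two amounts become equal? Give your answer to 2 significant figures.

Set 156·(1/2)^(t/34.6) = 669·(1/2)^(t/17.2).
Taking log₂: log₂(156/669) = t·(1/34.6 − 1/17.2).
log₂(0.23318) = -2.1005; 1/34.6 − 1/17.2 = -0.029238.
t = -2.1005 / -0.029238 ≈ 71.841 hours.

72 hours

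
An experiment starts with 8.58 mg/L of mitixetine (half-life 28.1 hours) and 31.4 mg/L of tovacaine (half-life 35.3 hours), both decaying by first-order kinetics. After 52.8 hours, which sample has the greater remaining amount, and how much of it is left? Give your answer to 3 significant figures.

mitixetine: 8.58 × (1/2)^1.879 ≈ 2.3327 mg/L.
tovacaine: 31.4 × (1/2)^1.4958 ≈ 11.134 mg/L.
Tovacaine has more remaining, at ≈ 11.134 mg/L.

tovacaine, 11.1 mg/L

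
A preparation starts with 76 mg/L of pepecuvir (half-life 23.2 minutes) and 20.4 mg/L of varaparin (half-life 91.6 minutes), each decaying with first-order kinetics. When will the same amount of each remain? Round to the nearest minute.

Set 76·(1/2)^(t/23.2) = 20.4·(1/2)^(t/91.6).
Taking log₂: log₂(76/20.4) = t·(1/23.2 − 1/91.6).
log₂(3.7255) = 1.8974; 1/23.2 − 1/91.6 = 0.032186.
t = 1.8974 / 0.032186 ≈ 58.951 minutes.

59 minutes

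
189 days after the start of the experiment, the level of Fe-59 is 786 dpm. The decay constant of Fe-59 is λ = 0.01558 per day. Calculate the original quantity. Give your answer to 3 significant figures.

t½ = ln 2 / λ = 0.69315 / 0.01558 ≈ 44.49 days.
Number of half-lives elapsed: n = 189/44.49 ≈ 4.2482.
A₀ = A × 2^n = 786 × 2^4.2482 = 786 × 19.003 ≈ 14937 dpm.

14900 dpm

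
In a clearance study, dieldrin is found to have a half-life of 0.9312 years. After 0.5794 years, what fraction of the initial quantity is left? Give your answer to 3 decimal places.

0.650

n = 0.5794/0.9312 ≈ 0.62221 half-lives.
Fraction remaining = (1/2)^0.62221 ≈ 0.64968.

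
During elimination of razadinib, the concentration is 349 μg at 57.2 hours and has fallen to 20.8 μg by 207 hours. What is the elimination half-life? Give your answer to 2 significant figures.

Over Δt = 207 − 57.2 = 149.8 hours, the level fell by a factor of 349/20.8 ≈ 16.779.
n = log₂(16.779) ≈ 4.0686 half-lives, so t½ = 149.8/4.0686 ≈ 36.819 hours.

37 hours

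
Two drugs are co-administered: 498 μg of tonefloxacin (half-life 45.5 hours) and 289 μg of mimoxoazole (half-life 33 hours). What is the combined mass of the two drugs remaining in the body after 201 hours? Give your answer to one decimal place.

tonefloxacin: 498 × (1/2)^(201/45.5) = 498 × (1/2)^4.4176 ≈ 23.303 μg.
mimoxoazole: 289 × (1/2)^(201/33) = 289 × (1/2)^6.0909 ≈ 4.2399 μg.
Total = 23.303 + 4.2399 ≈ 27.542 μg.

27.5 μg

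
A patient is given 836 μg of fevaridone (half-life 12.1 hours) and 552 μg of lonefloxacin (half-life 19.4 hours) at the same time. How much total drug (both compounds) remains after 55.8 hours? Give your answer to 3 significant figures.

fevaridone: 836 × (1/2)^(55.8/12.1) = 836 × (1/2)^4.6116 ≈ 34.197 μg.
lonefloxacin: 552 × (1/2)^(55.8/19.4) = 552 × (1/2)^2.8763 ≈ 75.178 μg.
Total = 34.197 + 75.178 ≈ 109.37 μg.

109 μg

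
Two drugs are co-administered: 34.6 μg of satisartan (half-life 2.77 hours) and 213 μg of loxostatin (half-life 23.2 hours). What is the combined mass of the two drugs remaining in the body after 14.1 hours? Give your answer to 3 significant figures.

satisartan: 34.6 × (1/2)^(14.1/2.77) = 34.6 × (1/2)^5.0903 ≈ 1.0157 μg.
loxostatin: 213 × (1/2)^(14.1/23.2) = 213 × (1/2)^0.60776 ≈ 139.77 μg.
Total = 1.0157 + 139.77 ≈ 140.79 μg.

141 μg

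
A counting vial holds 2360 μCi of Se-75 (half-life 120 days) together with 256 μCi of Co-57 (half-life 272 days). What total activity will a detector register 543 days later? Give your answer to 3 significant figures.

Se-75: 2360 × (1/2)^(543/120) = 2360 × (1/2)^4.525 ≈ 102.51 μCi.
Co-57: 256 × (1/2)^(543/272) = 256 × (1/2)^1.9963 ≈ 64.163 μCi.
Total = 102.51 + 64.163 ≈ 166.67 μCi.

167 μCi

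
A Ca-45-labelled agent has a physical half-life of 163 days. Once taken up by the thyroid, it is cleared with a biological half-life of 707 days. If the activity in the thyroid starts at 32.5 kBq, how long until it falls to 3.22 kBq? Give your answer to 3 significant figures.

442 days

1/t_eff = 1/t_phys + 1/t_biol = 1/163 + 1/707 = 0.0075494 per day.
t_eff = 163 × 707 / (163 + 707) ≈ 132.46 days.
n = log₂(32.5/3.22) ≈ 3.3353; t = 3.3353 × 132.46 ≈ 441.8 days.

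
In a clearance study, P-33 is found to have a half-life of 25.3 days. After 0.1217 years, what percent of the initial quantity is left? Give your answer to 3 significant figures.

0.1217 years = 44.4205 days.
n = 44.4205/25.3 ≈ 1.7558 half-lives.
Fraction remaining = (1/2)^1.7558 ≈ 0.29612, i.e. 29.612%.

29.6%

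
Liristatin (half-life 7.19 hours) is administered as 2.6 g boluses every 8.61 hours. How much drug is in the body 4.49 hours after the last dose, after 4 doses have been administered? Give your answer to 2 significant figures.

2.9 g

The 4 doses were given 30.32, 21.71, 13.1, 4.49 hours ago.
Total = 2.6·(1/2)^(30.32/7.19) + 2.6·(1/2)^(21.71/7.19) + 2.6·(1/2)^(13.1/7.19) + 2.6·(1/2)^(4.49/7.19)
      = 0.13981 + 0.32064 + 0.73537 + 1.6865 ≈ 2.8823 g.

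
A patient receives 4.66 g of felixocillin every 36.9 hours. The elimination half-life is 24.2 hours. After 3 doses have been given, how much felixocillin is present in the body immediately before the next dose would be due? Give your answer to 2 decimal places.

The 3 doses were given 110.7, 73.8, 36.9 hours ago.
Total = 4.66·(1/2)^(110.7/24.2) + 4.66·(1/2)^(73.8/24.2) + 4.66·(1/2)^(36.9/24.2)
      = 0.1956 + 0.56282 + 1.6195 ≈ 2.3779 g.

2.38 g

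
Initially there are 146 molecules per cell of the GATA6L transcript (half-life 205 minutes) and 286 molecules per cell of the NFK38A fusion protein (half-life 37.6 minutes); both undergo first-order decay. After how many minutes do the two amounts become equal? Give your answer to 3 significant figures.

44.7 minutes

Set 146·(1/2)^(t/205) = 286·(1/2)^(t/37.6).
Taking log₂: log₂(146/286) = t·(1/205 − 1/37.6).
log₂(0.51049) = -0.97005; 1/205 − 1/37.6 = -0.021718.
t = -0.97005 / -0.021718 ≈ 44.666 minutes.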